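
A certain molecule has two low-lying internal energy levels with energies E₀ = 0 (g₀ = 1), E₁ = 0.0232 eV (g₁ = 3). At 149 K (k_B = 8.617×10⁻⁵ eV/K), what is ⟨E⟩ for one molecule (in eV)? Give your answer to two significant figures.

0.0077 eV

k_BT = 8.617×10⁻⁵ × 149 K = 0.01284 eV.
Eᵢ/kT = 0, 1.807.
Z = Σ gᵢe^(−Eᵢ/kT) = 1·e^(−0) + 3·e^(−1.807) = 1.000 + 0.4924 = 1.492.
⟨E⟩ = Σ Eᵢ gᵢe^(−Eᵢ/kT) / Z = (0·1.000 + 0.0232·0.4924) / 1.492 = 0.0077 eV.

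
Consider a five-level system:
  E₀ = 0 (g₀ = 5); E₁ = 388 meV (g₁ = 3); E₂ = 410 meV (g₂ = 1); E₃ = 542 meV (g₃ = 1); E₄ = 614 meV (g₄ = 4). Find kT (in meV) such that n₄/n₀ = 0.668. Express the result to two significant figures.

3400 meV

n₄/n₀ = (g₄/g₀) exp[−(E₄−E₀)/kT] = 0.668.
⇒ (E₄−E₀)/kT = ln((4/5)/0.668) = ln(1.198) = 0.1807.
kT = 614 meV / 0.1807 = 3400 meV.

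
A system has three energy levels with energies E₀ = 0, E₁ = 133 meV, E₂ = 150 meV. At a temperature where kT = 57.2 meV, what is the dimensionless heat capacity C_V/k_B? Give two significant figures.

0.75

Eᵢ/kT = 0, 2.325, 2.622.
Z = Σ e^(−Eᵢ/kT) = e^(−0) + e^(−2.325) + e^(−2.622) = 1.000 + 0.09778 + 0.07266 = 1.170.
⟨E⟩ = 20.43 meV, ⟨E²⟩ = 2876 meV².
C_V/k_B = (⟨E²⟩ − ⟨E⟩²)/(kT)² = (2876 − 417.4)/3272 = 0.75.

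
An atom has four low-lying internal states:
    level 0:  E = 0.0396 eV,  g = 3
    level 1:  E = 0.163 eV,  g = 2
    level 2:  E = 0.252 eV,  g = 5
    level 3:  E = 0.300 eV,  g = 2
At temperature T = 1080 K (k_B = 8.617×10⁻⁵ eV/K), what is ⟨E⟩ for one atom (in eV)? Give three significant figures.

0.0890 eV

k_BT = 8.617×10⁻⁵ × 1080 K = 0.093064 eV.
Eᵢ/kT = 0.42551, 1.7515, 2.7078, 3.2236.
Z = Σ gᵢe^(−Eᵢ/kT) = 3·e^(−0.42551) + 2·e^(−1.7515) + 5·e^(−2.7078) + 2·e^(−3.2236) = 1.9603 + 0.34703 + 0.33342 + 0.079623 = 2.7204.
⟨E⟩ = Σ Eᵢ gᵢe^(−Eᵢ/kT) / Z = (0.0396·1.9603 + 0.163·0.34703 + 0.252·0.33342 + 0.300·0.079623) / 2.7204 = 0.0890 eV.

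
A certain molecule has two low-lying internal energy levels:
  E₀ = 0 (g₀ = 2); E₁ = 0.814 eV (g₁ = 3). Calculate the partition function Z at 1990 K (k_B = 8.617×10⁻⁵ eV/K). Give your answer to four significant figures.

Z = 2.026

k_BT = 8.617×10⁻⁵ × 1990 K = 0.171478 eV.
Eᵢ/kT = 0, 4.74696.
Z = Σ gᵢe^(−Eᵢ/kT) = 2·e^(−0) + 3·e^(−4.74696) = 2.00000 + 0.0260341 = 2.02603.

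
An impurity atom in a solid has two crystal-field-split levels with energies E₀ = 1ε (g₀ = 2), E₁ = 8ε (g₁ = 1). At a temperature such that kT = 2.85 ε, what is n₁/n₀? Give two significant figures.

0.043

n₁/n₀ = (g₁/g₀) exp[−(E₁−E₀)/kT] = (1/2) × exp(−(7ε)/(2.85ε)) = (1/2) × exp(-2.456) = 0.043.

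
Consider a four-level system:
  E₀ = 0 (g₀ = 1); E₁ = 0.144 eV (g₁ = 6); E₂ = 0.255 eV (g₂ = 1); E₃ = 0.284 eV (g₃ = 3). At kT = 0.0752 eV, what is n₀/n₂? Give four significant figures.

29.69

n₀/n₂ = (g₀/g₂) exp[−(E₀−E₂)/kT] = (1/1) × exp(−(-0.255 eV)/(0.0752 eV)) = (1/1) × exp(3.39096) = 29.69.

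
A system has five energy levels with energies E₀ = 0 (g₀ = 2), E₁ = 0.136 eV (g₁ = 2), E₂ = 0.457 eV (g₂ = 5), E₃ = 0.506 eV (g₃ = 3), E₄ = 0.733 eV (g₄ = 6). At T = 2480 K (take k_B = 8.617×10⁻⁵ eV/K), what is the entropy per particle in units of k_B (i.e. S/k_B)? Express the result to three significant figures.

k_BT = 8.617×10⁻⁵ × 2480 K = 0.21370 eV.
Eᵢ/kT = 0, 0.63641, 2.1385, 2.3678, 3.4300.
Z = Σ gᵢe^(−Eᵢ/kT) = 2·e^(−0) + 2·e^(−0.63641) + 5·e^(−2.1385) + 3·e^(−2.3678) + 6·e^(−3.4300) = 2.0000 + 1.0584 + 0.58916 + 0.28106 + 0.19432 = 4.1229.
⟨E⟩ = Σ EᵢPᵢ = 0.16926 eV.
S/k_B = ln Z + ⟨E⟩/kT = ln(4.1229) + 0.16926/0.21370 = 1.4166 + 0.79204 = 2.21.

2.21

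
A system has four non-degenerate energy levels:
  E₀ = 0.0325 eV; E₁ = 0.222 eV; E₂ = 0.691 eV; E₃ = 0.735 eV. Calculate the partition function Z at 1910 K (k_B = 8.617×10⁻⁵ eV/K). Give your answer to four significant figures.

Z = 1.107

k_BT = 8.617×10⁻⁵ × 1910 K = 0.164585 eV.
Eᵢ/kT = 0.197466, 1.34885, 4.19844, 4.46578.
Z = Σ e^(−Eᵢ/kT) = e^(−0.197466) + e^(−1.34885) + e^(−4.19844) + e^(−4.46578) = 0.820808 + 0.259539 + 0.0150190 + 0.0114957 = 1.10686.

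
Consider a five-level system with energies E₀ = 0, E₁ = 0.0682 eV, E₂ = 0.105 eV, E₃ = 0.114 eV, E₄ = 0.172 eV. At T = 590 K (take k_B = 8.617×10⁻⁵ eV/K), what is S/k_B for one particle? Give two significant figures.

1.1

k_BT = 8.617×10⁻⁵ × 590 K = 0.05084 eV.
Eᵢ/kT = 0, 1.341, 2.065, 2.242, 3.383.
Z = Σ e^(−Eᵢ/kT) = e^(−0) + e^(−1.341) + e^(−2.065) + e^(−2.242) + e^(−3.383) = 1.000 + 0.2616 + 0.1268 + 0.1062 + 0.03395 = 1.529.
⟨E⟩ = Σ EᵢPᵢ = 0.03211 eV.
S/k_B = ln Z + ⟨E⟩/kT = ln(1.529) + 0.03211/0.05084 = 0.4246 + 0.6316 = 1.1.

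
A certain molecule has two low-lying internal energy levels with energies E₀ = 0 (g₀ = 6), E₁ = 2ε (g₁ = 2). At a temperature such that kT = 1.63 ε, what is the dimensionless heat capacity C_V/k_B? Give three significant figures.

0.122

Eᵢ/kT = 0, 1.2270.
Z = Σ gᵢe^(−Eᵢ/kT) = 6·e^(−0) + 2·e^(−1.2270) = 6.0000 + 0.58634 = 6.5863.
⟨E⟩ = 0.17805 ε, ⟨E²⟩ = 0.35610 ε².
C_V/k_B = (⟨E²⟩ − ⟨E⟩²)/(kT)² = (0.35610 − 0.031702)/2.6569 = 0.122.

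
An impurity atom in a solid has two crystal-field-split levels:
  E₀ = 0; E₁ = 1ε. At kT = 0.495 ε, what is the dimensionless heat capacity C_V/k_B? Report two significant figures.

Eᵢ/kT = 0, 2.020.
Z = Σ e^(−Eᵢ/kT) = e^(−0) + e^(−2.020) = 1.000 + 0.1327 = 1.133.
⟨E⟩ = 0.1171 ε, ⟨E²⟩ = 0.1171 ε².
C_V/k_B = (⟨E²⟩ − ⟨E⟩²)/(kT)² = (0.1171 − 0.01371)/0.2450 = 0.42.

0.42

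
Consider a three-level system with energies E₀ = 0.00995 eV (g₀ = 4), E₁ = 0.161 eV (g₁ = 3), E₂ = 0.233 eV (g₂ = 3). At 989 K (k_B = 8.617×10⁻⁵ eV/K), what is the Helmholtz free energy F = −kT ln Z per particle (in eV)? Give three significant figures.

-0.122 eV

k_BT = 8.617×10⁻⁵ × 989 K = 0.085222 eV.
Eᵢ/kT = 0.11675, 1.8892, 2.7340.
Z = Σ gᵢe^(−Eᵢ/kT) = 4·e^(−0.11675) + 3·e^(−1.8892) + 3·e^(−2.7340) = 3.5592 + 0.45358 + 0.19488 = 4.2077.
F = −kT ln Z = −0.085222 × ln(4.2077) = −0.085222 × 1.4369 = -0.122 eV.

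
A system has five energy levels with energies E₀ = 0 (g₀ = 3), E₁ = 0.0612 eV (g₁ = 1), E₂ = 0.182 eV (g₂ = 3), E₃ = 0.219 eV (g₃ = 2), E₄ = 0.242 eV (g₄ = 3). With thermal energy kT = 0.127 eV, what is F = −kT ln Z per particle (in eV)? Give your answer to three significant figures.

-0.208 eV

Eᵢ/kT = 0, 0.48189, 1.4331, 1.7244, 1.9055.
Z = Σ gᵢe^(−Eᵢ/kT) = 3·e^(−0) + 1·e^(−0.48189) + 3·e^(−1.4331) + 2·e^(−1.7244) + 3·e^(−1.9055) = 3.0000 + 0.61761 + 0.71570 + 0.35656 + 0.44624 = 5.1361.
F = −kT ln Z = −0.127 × ln(5.1361) = −0.127 × 1.6363 = -0.208 eV.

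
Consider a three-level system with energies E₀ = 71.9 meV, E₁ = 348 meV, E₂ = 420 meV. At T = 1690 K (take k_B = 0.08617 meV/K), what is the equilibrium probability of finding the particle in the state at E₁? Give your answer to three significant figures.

0.121

k_BT = 0.08617 × 1690 K = 145.63 meV.
Eᵢ/kT = 0.49372, 2.3896, 2.8840.
Z = Σ e^(−Eᵢ/kT) = e^(−0.49372) + e^(−2.3896) + e^(−2.8840) = 0.61035 + 0.091666 + 0.055911 = 0.75793.
P₁ = e^(−E₁/kT) / Z = 0.091666/0.75793 = 0.121.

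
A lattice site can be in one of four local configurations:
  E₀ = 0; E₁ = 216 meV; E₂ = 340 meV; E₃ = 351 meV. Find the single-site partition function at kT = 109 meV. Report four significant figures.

Eᵢ/kT = 0, 1.98165, 3.11927, 3.22018.
Z = Σ e^(−Eᵢ/kT) = e^(−0) + e^(−1.98165) + e^(−3.11927) + e^(−3.22018) = 1.00000 + 0.137842 + 0.0441894 + 0.0399479 = 1.22198.

Z = 1.222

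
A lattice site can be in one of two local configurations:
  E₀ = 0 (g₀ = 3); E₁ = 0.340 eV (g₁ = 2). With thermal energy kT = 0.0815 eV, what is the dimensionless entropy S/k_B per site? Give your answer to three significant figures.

Eᵢ/kT = 0, 4.1718.
Z = Σ gᵢe^(−Eᵢ/kT) = 3·e^(−0) + 2·e^(−4.1718) = 3.0000 + 0.030849 = 3.0308.
⟨E⟩ = Σ EᵢPᵢ = 0.0034607 eV.
S/k_B = ln Z + ⟨E⟩/kT = ln(3.0308) + 0.0034607/0.0815 = 1.1088 + 0.042463 = 1.15.

1.15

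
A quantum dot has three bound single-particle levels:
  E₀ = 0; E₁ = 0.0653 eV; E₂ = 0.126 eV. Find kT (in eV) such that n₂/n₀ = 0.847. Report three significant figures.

n₂/n₀ = exp[−(E₂−E₀)/kT] = 0.847.
⇒ (E₂−E₀)/kT = ln(1/0.847) = ln(1.1806) = 0.16602.
kT = 0.126 eV / 0.16602 = 0.759 eV.

0.759 eV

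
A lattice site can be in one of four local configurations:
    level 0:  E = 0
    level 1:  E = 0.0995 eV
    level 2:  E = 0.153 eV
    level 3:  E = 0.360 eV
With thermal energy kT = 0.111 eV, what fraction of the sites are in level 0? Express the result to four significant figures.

0.5886

Eᵢ/kT = 0, 0.896396, 1.37838, 3.24324.
Z = Σ e^(−Eᵢ/kT) = e^(−0) + e^(−0.896396) + e^(−1.37838) + e^(−3.24324) = 1.00000 + 0.408038 + 0.251986 + 0.0390372 = 1.69906.
P₀ = e^(−E₀/kT) / Z = 1.00000/1.69906 = 0.5886.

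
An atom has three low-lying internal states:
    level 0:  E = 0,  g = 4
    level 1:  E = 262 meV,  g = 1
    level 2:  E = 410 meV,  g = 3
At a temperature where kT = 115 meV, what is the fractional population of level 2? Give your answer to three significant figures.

Eᵢ/kT = 0, 2.2783, 3.5652.
Z = Σ gᵢe^(−Eᵢ/kT) = 4·e^(−0) + 1·e^(−2.2783) + 3·e^(−3.5652) = 4.0000 + 0.10246 + 0.084874 = 4.1873.
P₂ = g₂ e^(−E₂/kT) / Z = 0.084874/4.1873 = 0.0203.

0.0203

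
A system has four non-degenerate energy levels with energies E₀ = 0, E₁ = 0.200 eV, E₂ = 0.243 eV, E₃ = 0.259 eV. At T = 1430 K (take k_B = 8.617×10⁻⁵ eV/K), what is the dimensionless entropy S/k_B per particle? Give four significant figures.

0.9613

k_BT = 8.617×10⁻⁵ × 1430 K = 0.123223 eV.
Eᵢ/kT = 0, 1.62307, 1.97203, 2.10188.
Z = Σ e^(−Eᵢ/kT) = e^(−0) + e^(−1.62307) + e^(−1.97203) + e^(−2.10188) = 1.00000 + 0.197292 + 0.139174 + 0.122226 = 1.45869.
⟨E⟩ = Σ EᵢPᵢ = 0.0719373 eV.
S/k_B = ln Z + ⟨E⟩/kT = ln(1.45869) + 0.0719373/0.123223 = 0.377539 + 0.583798 = 0.9613.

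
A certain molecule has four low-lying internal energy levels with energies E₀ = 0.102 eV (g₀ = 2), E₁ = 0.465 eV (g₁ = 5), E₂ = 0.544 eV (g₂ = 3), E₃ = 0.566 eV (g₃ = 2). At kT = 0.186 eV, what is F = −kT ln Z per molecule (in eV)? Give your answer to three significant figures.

Eᵢ/kT = 0.54839, 2.5000, 2.9247, 3.0430.
Z = Σ gᵢe^(−Eᵢ/kT) = 2·e^(−0.54839) + 5·e^(−2.5000) + 3·e^(−2.9247) + 2·e^(−3.0430) = 1.1558 + 0.41042 + 0.16104 + 0.095383 = 1.8226.
F = −kT ln Z = −0.186 × ln(1.8226) = −0.186 × 0.60026 = -0.112 eV.

-0.112 eV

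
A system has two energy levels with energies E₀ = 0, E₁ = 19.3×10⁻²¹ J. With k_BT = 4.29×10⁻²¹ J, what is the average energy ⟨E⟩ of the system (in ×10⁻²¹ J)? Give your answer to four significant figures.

Eᵢ/kT = 0, 4.49883.
Z = Σ e^(−Eᵢ/kT) = e^(−0) + e^(−4.49883) = 1.00000 + 0.0111220 = 1.01112.
⟨E⟩ = Σ Eᵢ e^(−Eᵢ/kT) / Z = (0·1.00000 + 19.3·0.0111220) / 1.01112 = 0.2123 ×10⁻²¹ J.

0.2123 ×10⁻²¹ J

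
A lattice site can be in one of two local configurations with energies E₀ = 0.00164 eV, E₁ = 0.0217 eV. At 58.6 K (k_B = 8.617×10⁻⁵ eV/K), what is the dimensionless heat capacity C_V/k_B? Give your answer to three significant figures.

k_BT = 8.617×10⁻⁵ × 58.6 K = 0.0050496 eV.
Eᵢ/kT = 0.32478, 4.2974.
Z = Σ e^(−Eᵢ/kT) = e^(−0.32478) + e^(−4.2974) = 0.72269 + 0.013604 = 0.73629.
⟨E⟩ = 0.0020106 eV, ⟨E²⟩ = 0.000011340 eV².
C_V/k_B = (⟨E²⟩ − ⟨E⟩²)/(kT)² = (0.000011340 − 0.0000040425)/0.000025498 = 0.286.

0.286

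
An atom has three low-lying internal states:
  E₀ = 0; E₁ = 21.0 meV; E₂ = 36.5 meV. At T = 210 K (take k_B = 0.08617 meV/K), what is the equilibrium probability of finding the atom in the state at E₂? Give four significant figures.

0.09199

k_BT = 0.08617 × 210 K = 18.0957 meV.
Eᵢ/kT = 0, 1.16050, 2.01705.
Z = Σ e^(−Eᵢ/kT) = e^(−0) + e^(−1.16050) + e^(−2.01705) = 1.00000 + 0.313329 + 0.133047 = 1.44638.
P₂ = e^(−E₂/kT) / Z = 0.133047/1.44638 = 0.09199.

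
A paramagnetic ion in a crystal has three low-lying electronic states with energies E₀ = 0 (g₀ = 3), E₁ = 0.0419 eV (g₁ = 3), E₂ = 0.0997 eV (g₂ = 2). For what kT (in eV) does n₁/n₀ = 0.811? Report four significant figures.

n₁/n₀ = (g₁/g₀) exp[−(E₁−E₀)/kT] = 0.811.
⇒ (E₁−E₀)/kT = ln((3/3)/0.811) = ln(1.23305) = 0.209491.
kT = 0.0419 eV / 0.209491 = 0.2000 eV.

0.2000 eV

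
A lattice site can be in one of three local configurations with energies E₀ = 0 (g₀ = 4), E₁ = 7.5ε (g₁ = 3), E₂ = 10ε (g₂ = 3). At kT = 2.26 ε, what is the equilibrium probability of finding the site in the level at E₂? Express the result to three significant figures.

Eᵢ/kT = 0, 3.3186, 4.4248.
Z = Σ gᵢe^(−Eᵢ/kT) = 4·e^(−0) + 3·e^(−3.3186) + 3·e^(−4.4248) = 4.0000 + 0.10861 + 0.035930 = 4.1445.
P₂ = g₂ e^(−E₂/kT) / Z = 0.035930/4.1445 = 0.00867.

0.00867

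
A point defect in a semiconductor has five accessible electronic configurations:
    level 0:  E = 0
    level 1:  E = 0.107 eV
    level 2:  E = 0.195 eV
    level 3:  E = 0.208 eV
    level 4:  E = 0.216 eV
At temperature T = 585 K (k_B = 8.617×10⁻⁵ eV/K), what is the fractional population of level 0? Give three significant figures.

0.854

k_BT = 8.617×10⁻⁵ × 585 K = 0.050409 eV.
Eᵢ/kT = 0, 2.1226, 3.8684, 4.1262, 4.2849.
Z = Σ e^(−Eᵢ/kT) = e^(−0) + e^(−2.1226) + e^(−3.8684) + e^(−4.1262) + e^(−4.2849) = 1.0000 + 0.11972 + 0.020892 + 0.016144 + 0.013775 = 1.1705.
P₀ = e^(−E₀/kT) / Z = 1.0000/1.1705 = 0.854.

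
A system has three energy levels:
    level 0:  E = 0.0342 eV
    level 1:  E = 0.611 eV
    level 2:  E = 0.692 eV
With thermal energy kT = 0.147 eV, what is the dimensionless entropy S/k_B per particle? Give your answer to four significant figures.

Eᵢ/kT = 0.232653, 4.15646, 4.70748.
Z = Σ e^(−Eᵢ/kT) = e^(−0.232653) + e^(−4.15646) + e^(−4.70748) = 0.792428 + 0.0156629 + 0.00902750 = 0.817118.
⟨E⟩ = Σ EᵢPᵢ = 0.0525237 eV.
S/k_B = ln Z + ⟨E⟩/kT = ln(0.817118) + 0.0525237/0.147 = -0.201972 + 0.357304 = 0.1553.

0.1553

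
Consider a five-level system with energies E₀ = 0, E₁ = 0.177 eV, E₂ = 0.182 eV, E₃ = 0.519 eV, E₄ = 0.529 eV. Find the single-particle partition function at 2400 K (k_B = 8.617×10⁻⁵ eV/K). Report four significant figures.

Z = 1.998

k_BT = 8.617×10⁻⁵ × 2400 K = 0.206808 eV.
Eᵢ/kT = 0, 0.855866, 0.880043, 2.50957, 2.55793.
Z = Σ e^(−Eᵢ/kT) = e^(−0) + e^(−0.855866) + e^(−0.880043) + e^(−2.50957) + e^(−2.55793) = 1.00000 + 0.424915 + 0.414765 + 0.0813032 + 0.0774649 = 1.99845.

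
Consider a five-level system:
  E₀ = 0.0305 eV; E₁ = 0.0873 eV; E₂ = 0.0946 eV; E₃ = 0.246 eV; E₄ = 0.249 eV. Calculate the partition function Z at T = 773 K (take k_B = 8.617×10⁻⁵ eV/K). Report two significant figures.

k_BT = 8.617×10⁻⁵ × 773 K = 0.06661 eV.
Eᵢ/kT = 0.4579, 1.311, 1.420, 3.693, 3.738.
Z = Σ e^(−Eᵢ/kT) = e^(−0.4579) + e^(−1.311) + e^(−1.420) + e^(−3.693) + e^(−3.738) = 0.6326 + 0.2696 + 0.2417 + 0.02490 + 0.02380 = 1.193.

Z = 1.2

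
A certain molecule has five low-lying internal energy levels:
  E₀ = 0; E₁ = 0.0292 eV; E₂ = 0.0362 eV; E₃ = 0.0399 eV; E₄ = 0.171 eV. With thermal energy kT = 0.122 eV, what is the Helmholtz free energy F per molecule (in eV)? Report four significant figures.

-0.1528 eV

Eᵢ/kT = 0, 0.239344, 0.296721, 0.327049, 1.40164.
Z = Σ e^(−Eᵢ/kT) = e^(−0) + e^(−0.239344) + e^(−0.296721) + e^(−0.327049) + e^(−1.40164) = 1.00000 + 0.787144 + 0.743251 + 0.721048 + 0.246193 = 3.49764.
F = −kT ln Z = −0.122 × ln(3.49764) = −0.122 × 1.25209 = -0.1528 eV.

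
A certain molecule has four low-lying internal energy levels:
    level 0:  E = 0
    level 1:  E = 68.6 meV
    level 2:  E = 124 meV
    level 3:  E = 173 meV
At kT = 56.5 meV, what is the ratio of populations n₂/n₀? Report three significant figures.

n₂/n₀ = exp[−(E₂−E₀)/kT] = exp(−(124 meV)/(56.5 meV)) = exp(-2.1947) = 0.111.

0.111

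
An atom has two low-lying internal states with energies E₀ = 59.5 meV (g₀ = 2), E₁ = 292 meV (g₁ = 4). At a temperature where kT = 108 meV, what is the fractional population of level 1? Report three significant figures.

0.189

Eᵢ/kT = 0.55093, 2.7037.
Z = Σ gᵢe^(−Eᵢ/kT) = 2·e^(−0.55093) + 4·e^(−2.7037) = 1.1528 + 0.26783 = 1.4206.
P₁ = g₁ e^(−E₁/kT) / Z = 0.26783/1.4206 = 0.189.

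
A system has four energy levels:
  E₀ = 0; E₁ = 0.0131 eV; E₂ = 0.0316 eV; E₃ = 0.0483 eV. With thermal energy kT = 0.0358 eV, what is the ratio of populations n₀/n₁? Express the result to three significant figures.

1.44

n₀/n₁ = exp[−(E₀−E₁)/kT] = exp(−(-0.0131 eV)/(0.0358 eV)) = exp(0.36592) = 1.44.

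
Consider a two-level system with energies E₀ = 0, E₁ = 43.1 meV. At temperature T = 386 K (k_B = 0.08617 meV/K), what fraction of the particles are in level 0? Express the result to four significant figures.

k_BT = 0.08617 × 386 K = 33.2616 meV.
Eᵢ/kT = 0, 1.29579.
Z = Σ e^(−Eᵢ/kT) = e^(−0) + e^(−1.29579) = 1.00000 + 0.273682 = 1.27368.
P₀ = e^(−E₀/kT) / Z = 1.00000/1.27368 = 0.7851.

0.7851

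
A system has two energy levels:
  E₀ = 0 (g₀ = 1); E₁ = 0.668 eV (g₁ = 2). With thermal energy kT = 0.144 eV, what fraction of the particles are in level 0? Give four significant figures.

0.9810

Eᵢ/kT = 0, 4.63889.
Z = Σ gᵢe^(−Eᵢ/kT) = 1·e^(−0) + 2·e^(−4.63889) = 1.00000 + 0.0193368 = 1.01934.
P₀ = g₀ e^(−E₀/kT) / Z = 1.00000/1.01934 = 0.9810.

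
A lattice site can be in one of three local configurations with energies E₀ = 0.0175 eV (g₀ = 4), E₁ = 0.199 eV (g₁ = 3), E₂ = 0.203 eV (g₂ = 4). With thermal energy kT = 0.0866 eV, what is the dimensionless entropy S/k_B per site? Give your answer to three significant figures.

1.94

Eᵢ/kT = 0.20208, 2.2979, 2.3441.
Z = Σ gᵢe^(−Eᵢ/kT) = 4·e^(−0.20208) + 3·e^(−2.2979) + 4·e^(−2.3441) = 3.2681 + 0.30141 + 0.38373 = 3.9532.
⟨E⟩ = Σ EᵢPᵢ = 0.049345 eV.
S/k_B = ln Z + ⟨E⟩/kT = ln(3.9532) + 0.049345/0.0866 = 1.3745 + 0.56980 = 1.94.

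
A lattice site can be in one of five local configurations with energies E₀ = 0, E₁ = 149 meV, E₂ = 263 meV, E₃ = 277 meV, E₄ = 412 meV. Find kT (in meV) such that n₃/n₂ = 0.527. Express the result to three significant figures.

n₃/n₂ = exp[−(E₃−E₂)/kT] = 0.527.
⇒ (E₃−E₂)/kT = ln(1/0.527) = ln(1.8975) = 0.64054.
kT = 14 meV / 0.64054 = 21.9 meV.

21.9 meV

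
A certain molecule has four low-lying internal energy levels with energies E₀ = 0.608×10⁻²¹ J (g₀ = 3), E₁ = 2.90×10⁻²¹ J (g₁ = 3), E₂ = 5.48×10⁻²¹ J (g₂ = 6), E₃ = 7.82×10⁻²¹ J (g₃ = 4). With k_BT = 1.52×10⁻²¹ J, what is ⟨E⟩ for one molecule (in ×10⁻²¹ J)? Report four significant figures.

1.358 ×10⁻²¹ J

Eᵢ/kT = 0.400000, 1.90789, 3.60526, 5.14474.
Z = Σ gᵢe^(−Eᵢ/kT) = 3·e^(−0.400000) + 3·e^(−1.90789) + 6·e^(−3.60526) + 4·e^(−5.14474) = 2.01096 + 0.445179 + 0.163082 + 0.0233200 = 2.64254.
⟨E⟩ = Σ Eᵢ gᵢe^(−Eᵢ/kT) / Z = (0.608·2.01096 + 2.90·0.445179 + 5.48·0.163082 + 7.82·0.0233200) / 2.64254 = 1.358 ×10⁻²¹ J.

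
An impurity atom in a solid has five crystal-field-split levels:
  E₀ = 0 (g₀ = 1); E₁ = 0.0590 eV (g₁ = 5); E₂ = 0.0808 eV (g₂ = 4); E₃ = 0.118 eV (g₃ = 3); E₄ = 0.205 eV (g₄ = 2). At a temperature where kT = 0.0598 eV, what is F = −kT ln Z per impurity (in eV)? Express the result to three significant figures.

-0.0884 eV

Eᵢ/kT = 0, 0.98662, 1.3512, 1.9732, 3.4281.
Z = Σ gᵢe^(−Eᵢ/kT) = 1·e^(−0) + 5·e^(−0.98662) + 4·e^(−1.3512) + 3·e^(−1.9732) + 2·e^(−3.4281) = 1.0000 + 1.8642 + 1.0357 + 0.41703 + 0.064897 = 4.3818.
F = −kT ln Z = −0.0598 × ln(4.3818) = −0.0598 × 1.4775 = -0.0884 eV.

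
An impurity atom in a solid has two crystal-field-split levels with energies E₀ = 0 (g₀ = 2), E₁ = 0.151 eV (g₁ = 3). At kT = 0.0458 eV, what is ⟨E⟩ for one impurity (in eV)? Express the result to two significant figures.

Eᵢ/kT = 0, 3.297.
Z = Σ gᵢe^(−Eᵢ/kT) = 2·e^(−0) + 3·e^(−3.297) = 2.000 + 0.1110 = 2.111.
⟨E⟩ = Σ Eᵢ gᵢe^(−Eᵢ/kT) / Z = (0·2.000 + 0.151·0.1110) / 2.111 = 0.0079 eV.

0.0079 eV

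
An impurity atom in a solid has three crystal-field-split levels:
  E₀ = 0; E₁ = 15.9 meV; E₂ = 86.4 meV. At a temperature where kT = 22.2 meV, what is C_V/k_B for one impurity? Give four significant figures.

Eᵢ/kT = 0, 0.716216, 3.89189.
Z = Σ e^(−Eᵢ/kT) = e^(−0) + e^(−0.716216) + e^(−3.89189) = 1.00000 + 0.488598 + 0.0204067 = 1.50900.
⟨E⟩ = 6.31666 meV, ⟨E²⟩ = 182.808 meV².
C_V/k_B = (⟨E²⟩ − ⟨E⟩²)/(kT)² = (182.808 − 39.9002)/492.840 = 0.2900.

0.2900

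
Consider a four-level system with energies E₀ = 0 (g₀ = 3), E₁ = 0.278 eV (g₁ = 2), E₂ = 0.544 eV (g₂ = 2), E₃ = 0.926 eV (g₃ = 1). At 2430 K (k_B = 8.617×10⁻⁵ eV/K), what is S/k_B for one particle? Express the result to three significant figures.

1.62

k_BT = 8.617×10⁻⁵ × 2430 K = 0.20939 eV.
Eᵢ/kT = 0, 1.3277, 2.5980, 4.4224.
Z = Σ gᵢe^(−Eᵢ/kT) = 3·e^(−0) + 2·e^(−1.3277) + 2·e^(−2.5980) + 1·e^(−4.4224) = 3.0000 + 0.53017 + 0.14884 + 0.012005 = 3.6910.
⟨E⟩ = Σ EᵢPᵢ = 0.064880 eV.
S/k_B = ln Z + ⟨E⟩/kT = ln(3.6910) + 0.064880/0.20939 = 1.3059 + 0.30985 = 1.62.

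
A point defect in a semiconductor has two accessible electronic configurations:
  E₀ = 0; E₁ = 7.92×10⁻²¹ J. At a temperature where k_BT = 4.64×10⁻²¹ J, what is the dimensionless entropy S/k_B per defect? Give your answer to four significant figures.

Eᵢ/kT = 0, 1.70690.
Z = Σ e^(−Eᵢ/kT) = e^(−0) + e^(−1.70690) = 1.00000 + 0.181427 = 1.18143.
⟨E⟩ = Σ EᵢPᵢ = 1.21624 ×10⁻²¹ J.
S/k_B = ln Z + ⟨E⟩/kT = ln(1.18143) + 1.21624/4.64 = 0.166726 + 0.262121 = 0.4288.

0.4288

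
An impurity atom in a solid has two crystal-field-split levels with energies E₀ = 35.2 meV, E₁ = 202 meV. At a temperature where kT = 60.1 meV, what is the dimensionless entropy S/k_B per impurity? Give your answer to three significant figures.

0.223

Eᵢ/kT = 0.58569, 3.3611.
Z = Σ e^(−Eᵢ/kT) = e^(−0.58569) + e^(−3.3611) = 0.55672 + 0.034697 = 0.59142.
⟨E⟩ = Σ EᵢPᵢ = 44.986 meV.
S/k_B = ln Z + ⟨E⟩/kT = ln(0.59142) + 44.986/60.1 = -0.52523 + 0.74852 = 0.223.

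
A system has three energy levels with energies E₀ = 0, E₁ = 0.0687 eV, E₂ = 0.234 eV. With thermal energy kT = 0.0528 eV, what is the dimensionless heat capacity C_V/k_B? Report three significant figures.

0.440

Eᵢ/kT = 0, 1.3011, 4.4318.
Z = Σ e^(−Eᵢ/kT) = e^(−0) + e^(−1.3011) + e^(−4.4318) = 1.0000 + 0.27223 + 0.011893 = 1.2841.
⟨E⟩ = 0.016732 eV, ⟨E²⟩ = 0.0015077 eV².
C_V/k_B = (⟨E²⟩ − ⟨E⟩²)/(kT)² = (0.0015077 − 0.00027996)/0.0027878 = 0.440.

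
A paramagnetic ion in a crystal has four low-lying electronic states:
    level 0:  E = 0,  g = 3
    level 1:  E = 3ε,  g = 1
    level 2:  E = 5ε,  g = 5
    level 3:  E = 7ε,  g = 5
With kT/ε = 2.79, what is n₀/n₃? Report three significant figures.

7.38

n₀/n₃ = (g₀/g₃) exp[−(E₀−E₃)/kT] = (3/5) × exp(−(-7ε)/(2.79ε)) = (3/5) × exp(2.5090) = 7.38.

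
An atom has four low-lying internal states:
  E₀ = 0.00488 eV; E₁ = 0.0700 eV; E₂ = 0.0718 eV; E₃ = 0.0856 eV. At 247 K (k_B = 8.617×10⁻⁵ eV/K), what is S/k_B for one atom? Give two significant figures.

k_BT = 8.617×10⁻⁵ × 247 K = 0.02128 eV.
Eᵢ/kT = 0.2293, 3.289, 3.374, 4.023.
Z = Σ e^(−Eᵢ/kT) = e^(−0.2293) + e^(−3.289) + e^(−3.374) + e^(−4.023) = 0.7951 + 0.03729 + 0.03425 + 0.01790 = 0.8845.
⟨E⟩ = Σ EᵢPᵢ = 0.01185 eV.
S/k_B = ln Z + ⟨E⟩/kT = ln(0.8845) + 0.01185/0.02128 = -0.1227 + 0.5569 = 0.43.

0.43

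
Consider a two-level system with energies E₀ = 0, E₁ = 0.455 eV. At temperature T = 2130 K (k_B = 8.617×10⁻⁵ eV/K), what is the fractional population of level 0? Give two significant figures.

0.92

k_BT = 8.617×10⁻⁵ × 2130 K = 0.1835 eV.
Eᵢ/kT = 0, 2.480.
Z = Σ e^(−Eᵢ/kT) = e^(−0) + e^(−2.480) = 1.000 + 0.08374 = 1.084.
P₀ = e^(−E₀/kT) / Z = 1.000/1.084 = 0.92.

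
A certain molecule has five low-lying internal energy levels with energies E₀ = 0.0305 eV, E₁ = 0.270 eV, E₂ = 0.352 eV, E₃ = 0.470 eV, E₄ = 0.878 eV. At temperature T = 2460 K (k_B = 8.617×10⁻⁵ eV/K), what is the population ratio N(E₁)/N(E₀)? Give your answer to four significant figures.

0.3231

k_BT = 8.617×10⁻⁵ × 2460 K = 0.211978 eV.
n₁/n₀ = exp[−(E₁−E₀)/kT] = exp(−(0.2395 eV)/(0.211978 eV)) = exp(-1.12983) = 0.3231.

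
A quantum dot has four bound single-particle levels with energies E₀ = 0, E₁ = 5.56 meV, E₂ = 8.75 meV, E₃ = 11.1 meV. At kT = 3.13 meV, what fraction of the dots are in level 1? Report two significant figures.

Eᵢ/kT = 0, 1.776, 2.796, 3.546.
Z = Σ e^(−Eᵢ/kT) = e^(−0) + e^(−1.776) + e^(−2.796) + e^(−3.546) = 1.000 + 0.1693 + 0.06105 + 0.02884 = 1.259.
P₁ = e^(−E₁/kT) / Z = 0.1693/1.259 = 0.13.

0.13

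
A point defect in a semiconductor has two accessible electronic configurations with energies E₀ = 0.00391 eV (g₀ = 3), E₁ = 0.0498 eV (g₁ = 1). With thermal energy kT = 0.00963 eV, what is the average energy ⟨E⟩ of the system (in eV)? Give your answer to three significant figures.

Eᵢ/kT = 0.40602, 5.1713.
Z = Σ gᵢe^(−Eᵢ/kT) = 3·e^(−0.40602) + 1·e^(−5.1713) = 1.9989 + 0.0056772 = 2.0046.
⟨E⟩ = Σ Eᵢ gᵢe^(−Eᵢ/kT) / Z = (0.00391·1.9989 + 0.0498·0.0056772) / 2.0046 = 0.00404 eV.

0.00404 eV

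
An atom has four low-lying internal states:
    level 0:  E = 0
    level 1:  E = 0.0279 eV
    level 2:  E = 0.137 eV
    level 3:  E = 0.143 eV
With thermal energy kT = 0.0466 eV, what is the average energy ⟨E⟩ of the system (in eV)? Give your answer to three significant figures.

0.0177 eV

Eᵢ/kT = 0, 0.59871, 2.9399, 3.0687.
Z = Σ e^(−Eᵢ/kT) = e^(−0) + e^(−0.59871) + e^(−2.9399) + e^(−3.0687) = 1.0000 + 0.54952 + 0.052871 + 0.046482 = 1.6489.
⟨E⟩ = Σ Eᵢ e^(−Eᵢ/kT) / Z = (0·1.0000 + 0.0279·0.54952 + 0.137·0.052871 + 0.143·0.046482) / 1.6489 = 0.0177 eV.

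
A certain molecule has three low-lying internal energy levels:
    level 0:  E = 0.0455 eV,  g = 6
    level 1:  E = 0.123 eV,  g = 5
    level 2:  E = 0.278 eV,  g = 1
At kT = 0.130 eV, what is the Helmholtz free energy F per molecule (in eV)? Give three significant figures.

-0.239 eV

Eᵢ/kT = 0.35000, 0.94615, 2.1385.
Z = Σ gᵢe^(−Eᵢ/kT) = 6·e^(−0.35000) + 5·e^(−0.94615) + 1·e^(−2.1385) = 4.2281 + 1.9412 + 0.11783 = 6.2871.
F = −kT ln Z = −0.130 × ln(6.2871) = −0.130 × 1.8385 = -0.239 eV.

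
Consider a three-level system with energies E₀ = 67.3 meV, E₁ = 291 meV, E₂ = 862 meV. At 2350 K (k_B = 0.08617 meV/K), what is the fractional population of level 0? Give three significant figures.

0.740

k_BT = 0.08617 × 2350 K = 202.50 meV.
Eᵢ/kT = 0.33235, 1.4370, 4.2568.
Z = Σ e^(−Eᵢ/kT) = e^(−0.33235) + e^(−1.4370) + e^(−4.2568) = 0.71724 + 0.23764 + 0.014168 = 0.96905.
P₀ = e^(−E₀/kT) / Z = 0.71724/0.96905 = 0.740.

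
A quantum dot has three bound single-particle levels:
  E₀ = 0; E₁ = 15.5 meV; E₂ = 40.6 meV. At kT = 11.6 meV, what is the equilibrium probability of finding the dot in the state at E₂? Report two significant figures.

Eᵢ/kT = 0, 1.336, 3.500.
Z = Σ e^(−Eᵢ/kT) = e^(−0) + e^(−1.336) + e^(−3.500) = 1.000 + 0.2629 + 0.03020 = 1.293.
P₂ = e^(−E₂/kT) / Z = 0.03020/1.293 = 0.023.

0.023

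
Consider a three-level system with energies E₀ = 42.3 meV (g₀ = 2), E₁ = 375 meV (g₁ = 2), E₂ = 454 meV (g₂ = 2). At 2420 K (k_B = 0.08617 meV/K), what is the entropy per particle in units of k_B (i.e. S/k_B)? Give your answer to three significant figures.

k_BT = 0.08617 × 2420 K = 208.53 meV.
Eᵢ/kT = 0.20285, 1.7983, 2.1771.
Z = Σ gᵢe^(−Eᵢ/kT) = 2·e^(−0.20285) + 2·e^(−1.7983) + 2·e^(−2.1771) = 1.6328 + 0.33116 + 0.22674 = 2.1907.
⟨E⟩ = Σ EᵢPᵢ = 135.20 meV.
S/k_B = ln Z + ⟨E⟩/kT = ln(2.1907) + 135.20/208.53 = 0.78422 + 0.64835 = 1.43.

1.43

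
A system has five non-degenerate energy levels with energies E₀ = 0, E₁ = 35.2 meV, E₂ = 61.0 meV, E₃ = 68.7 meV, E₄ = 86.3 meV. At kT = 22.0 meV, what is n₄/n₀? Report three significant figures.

n₄/n₀ = exp[−(E₄−E₀)/kT] = exp(−(86.3 meV)/(22.0 meV)) = exp(-3.9227) = 0.0198.

0.0198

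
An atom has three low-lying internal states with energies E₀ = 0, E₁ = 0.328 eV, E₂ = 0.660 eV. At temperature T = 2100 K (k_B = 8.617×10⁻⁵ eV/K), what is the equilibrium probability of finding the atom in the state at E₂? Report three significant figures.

k_BT = 8.617×10⁻⁵ × 2100 K = 0.18096 eV.
Eᵢ/kT = 0, 1.8126, 3.6472.
Z = Σ e^(−Eᵢ/kT) = e^(−0) + e^(−1.8126) + e^(−3.6472) = 1.0000 + 0.16323 + 0.026064 = 1.1893.
P₂ = e^(−E₂/kT) / Z = 0.026064/1.1893 = 0.0219.

0.0219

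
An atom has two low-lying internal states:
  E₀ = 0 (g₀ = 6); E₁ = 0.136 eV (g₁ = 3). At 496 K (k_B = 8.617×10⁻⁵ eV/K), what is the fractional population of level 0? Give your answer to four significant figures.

0.9797

k_BT = 8.617×10⁻⁵ × 496 K = 0.0427403 eV.
Eᵢ/kT = 0, 3.18201.
Z = Σ gᵢe^(−Eᵢ/kT) = 6·e^(−0) + 3·e^(−3.18201) = 6.00000 + 0.124506 = 6.12451.
P₀ = g₀ e^(−E₀/kT) / Z = 6.00000/6.12451 = 0.9797.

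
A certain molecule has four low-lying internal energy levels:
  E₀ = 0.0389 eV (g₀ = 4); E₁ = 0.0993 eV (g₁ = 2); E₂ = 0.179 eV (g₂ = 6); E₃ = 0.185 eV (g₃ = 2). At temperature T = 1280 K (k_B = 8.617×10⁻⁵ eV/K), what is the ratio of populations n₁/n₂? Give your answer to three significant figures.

k_BT = 8.617×10⁻⁵ × 1280 K = 0.11030 eV.
n₁/n₂ = (g₁/g₂) exp[−(E₁−E₂)/kT] = (2/6) × exp(−(-0.0797 eV)/(0.11030 eV)) = (2/6) × exp(0.72257) = 0.687.

0.687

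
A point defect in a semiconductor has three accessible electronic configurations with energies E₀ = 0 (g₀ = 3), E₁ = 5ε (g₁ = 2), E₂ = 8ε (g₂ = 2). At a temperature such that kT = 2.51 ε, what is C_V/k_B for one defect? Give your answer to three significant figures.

Eᵢ/kT = 0, 1.9920, 3.1873.
Z = Σ gᵢe^(−Eᵢ/kT) = 3·e^(−0) + 2·e^(−1.9920) + 2·e^(−3.1873) = 3.0000 + 0.27284 + 0.082566 = 3.3554.
⟨E⟩ = 0.60342 ε, ⟨E²⟩ = 3.6077 ε².
C_V/k_B = (⟨E²⟩ − ⟨E⟩²)/(kT)² = (3.6077 − 0.36412)/6.3001 = 0.515.

0.515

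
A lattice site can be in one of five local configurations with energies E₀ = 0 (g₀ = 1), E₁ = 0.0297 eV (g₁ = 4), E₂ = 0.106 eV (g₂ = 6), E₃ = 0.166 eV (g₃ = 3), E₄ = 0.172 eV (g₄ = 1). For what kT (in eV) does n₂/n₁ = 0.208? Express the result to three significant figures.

n₂/n₁ = (g₂/g₁) exp[−(E₂−E₁)/kT] = 0.208.
⇒ (E₂−E₁)/kT = ln((6/4)/0.208) = ln(7.2115) = 1.9757.
kT = 0.0763 eV / 1.9757 = 0.0386 eV.

0.0386 eV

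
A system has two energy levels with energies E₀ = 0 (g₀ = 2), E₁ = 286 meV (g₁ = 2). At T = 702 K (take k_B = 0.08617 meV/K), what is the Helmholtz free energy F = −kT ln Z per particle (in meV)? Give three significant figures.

-42.5 meV

k_BT = 0.08617 × 702 K = 60.491 meV.
Eᵢ/kT = 0, 4.7280.
Z = Σ gᵢe^(−Eᵢ/kT) = 2·e^(−0) + 2·e^(−4.7280) = 2.0000 + 0.017688 = 2.0177.
F = −kT ln Z = −60.491 × ln(2.0177) = −60.491 × 0.70196 = -42.5 meV.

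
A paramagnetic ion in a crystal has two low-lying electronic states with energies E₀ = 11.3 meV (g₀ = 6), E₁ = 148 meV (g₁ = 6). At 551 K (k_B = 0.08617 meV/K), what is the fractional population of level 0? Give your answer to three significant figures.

0.947

k_BT = 0.08617 × 551 K = 47.480 meV.
Eᵢ/kT = 0.23799, 3.1171.
Z = Σ gᵢe^(−Eᵢ/kT) = 6·e^(−0.23799) + 6·e^(−3.1171) = 4.7293 + 0.26571 = 4.9950.
P₀ = g₀ e^(−E₀/kT) / Z = 4.7293/4.9950 = 0.947.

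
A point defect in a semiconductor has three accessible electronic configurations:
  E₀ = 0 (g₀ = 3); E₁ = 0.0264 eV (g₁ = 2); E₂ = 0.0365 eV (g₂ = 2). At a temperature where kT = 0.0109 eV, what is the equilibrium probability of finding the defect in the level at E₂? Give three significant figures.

Eᵢ/kT = 0, 2.4220, 3.3486.
Z = Σ gᵢe^(−Eᵢ/kT) = 3·e^(−0) + 2·e^(−2.4220) + 2·e^(−3.3486) = 3.0000 + 0.17749 + 0.070267 = 3.2478.
P₂ = g₂ e^(−E₂/kT) / Z = 0.070267/3.2478 = 0.0216.

0.0216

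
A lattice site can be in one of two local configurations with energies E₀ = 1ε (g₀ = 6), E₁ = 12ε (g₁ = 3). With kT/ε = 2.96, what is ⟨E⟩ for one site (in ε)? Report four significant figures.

Eᵢ/kT = 0.337838, 4.05405.
Z = Σ gᵢe^(−Eᵢ/kT) = 6·e^(−0.337838) + 3·e^(−4.05405) = 4.27987 + 0.0520559 = 4.33193.
⟨E⟩ = Σ Eᵢ gᵢe^(−Eᵢ/kT) / Z = (1·4.27987 + 12·0.0520559) / 4.33193 = 1.132 ε.

1.132 ε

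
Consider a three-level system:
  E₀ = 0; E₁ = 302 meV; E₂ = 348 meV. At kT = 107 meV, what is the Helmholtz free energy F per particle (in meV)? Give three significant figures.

-10.0 meV

Eᵢ/kT = 0, 2.8224, 3.2523.
Z = Σ e^(−Eᵢ/kT) = e^(−0) + e^(−2.8224) + e^(−3.2523) = 1.0000 + 0.059463 + 0.038685 = 1.0981.
F = −kT ln Z = −107 × ln(1.0981) = −107 × 0.093581 = -10.0 meV.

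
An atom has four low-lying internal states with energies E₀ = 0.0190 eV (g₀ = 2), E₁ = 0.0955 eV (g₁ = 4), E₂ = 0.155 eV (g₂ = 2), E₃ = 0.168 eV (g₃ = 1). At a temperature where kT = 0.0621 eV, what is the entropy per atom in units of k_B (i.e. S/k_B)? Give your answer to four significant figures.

1.864

Eᵢ/kT = 0.305958, 1.53784, 2.49597, 2.70531.
Z = Σ gᵢe^(−Eᵢ/kT) = 2·e^(−0.305958) + 4·e^(−1.53784) + 2·e^(−2.49597) + 1·e^(−2.70531) = 1.47284 + 0.859379 + 0.164833 + 0.0668496 = 2.56390.
⟨E⟩ = Σ EᵢPᵢ = 0.0572700 eV.
S/k_B = ln Z + ⟨E⟩/kT = ln(2.56390) + 0.0572700/0.0621 = 0.941530 + 0.922222 = 1.864.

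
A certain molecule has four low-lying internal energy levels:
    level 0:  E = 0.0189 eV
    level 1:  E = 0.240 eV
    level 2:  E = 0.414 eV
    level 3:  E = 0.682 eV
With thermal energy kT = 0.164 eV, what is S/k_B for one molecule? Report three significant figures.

Eᵢ/kT = 0.11524, 1.4634, 2.5244, 4.1585.
Z = Σ e^(−Eᵢ/kT) = e^(−0.11524) + e^(−1.4634) + e^(−2.5244) + e^(−4.1585) = 0.89115 + 0.23145 + 0.080106 + 0.015631 = 1.2183.
⟨E⟩ = Σ EᵢPᵢ = 0.095391 eV.
S/k_B = ln Z + ⟨E⟩/kT = ln(1.2183) + 0.095391/0.164 = 0.19746 + 0.58165 = 0.779.

0.779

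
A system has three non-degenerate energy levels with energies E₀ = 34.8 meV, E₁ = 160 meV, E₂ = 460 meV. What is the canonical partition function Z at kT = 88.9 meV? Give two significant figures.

Eᵢ/kT = 0.3915, 1.800, 5.174.
Z = Σ e^(−Eᵢ/kT) = e^(−0.3915) + e^(−1.800) + e^(−5.174) = 0.6760 + 0.1653 + 0.005662 = 0.8470.

Z = 0.85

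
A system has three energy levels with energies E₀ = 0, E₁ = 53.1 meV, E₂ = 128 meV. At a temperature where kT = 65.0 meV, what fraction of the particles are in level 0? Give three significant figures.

0.632

Eᵢ/kT = 0, 0.81692, 1.9692.
Z = Σ e^(−Eᵢ/kT) = e^(−0) + e^(−0.81692) + e^(−1.9692) = 1.0000 + 0.44179 + 0.13957 = 1.5814.
P₀ = e^(−E₀/kT) / Z = 1.0000/1.5814 = 0.632.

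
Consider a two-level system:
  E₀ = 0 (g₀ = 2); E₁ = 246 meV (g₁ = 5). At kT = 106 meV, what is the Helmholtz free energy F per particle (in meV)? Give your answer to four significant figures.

Eᵢ/kT = 0, 2.32075.
Z = Σ gᵢe^(−Eᵢ/kT) = 2·e^(−0) + 5·e^(−2.32075) = 2.00000 + 0.491000 = 2.49100.
F = −kT ln Z = −106 × ln(2.49100) = −106 × 0.912684 = -96.74 meV.

-96.74 meV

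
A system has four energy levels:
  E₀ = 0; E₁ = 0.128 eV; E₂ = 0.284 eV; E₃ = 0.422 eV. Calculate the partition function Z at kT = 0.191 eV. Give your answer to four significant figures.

Z = 1.847

Eᵢ/kT = 0, 0.670157, 1.48691, 2.20942.
Z = Σ e^(−Eᵢ/kT) = e^(−0) + e^(−0.670157) + e^(−1.48691) + e^(−2.20942) = 1.00000 + 0.511628 + 0.226070 + 0.109764 = 1.84746.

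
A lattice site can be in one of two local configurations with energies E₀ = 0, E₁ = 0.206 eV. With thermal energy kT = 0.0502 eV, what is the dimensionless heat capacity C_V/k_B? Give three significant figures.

0.269

Eᵢ/kT = 0, 4.1036.
Z = Σ e^(−Eᵢ/kT) = e^(−0) + e^(−4.1036) = 1.0000 + 0.016513 = 1.0165.
⟨E⟩ = 0.0033465 eV, ⟨E²⟩ = 0.00068937 eV².
C_V/k_B = (⟨E²⟩ − ⟨E⟩²)/(kT)² = (0.00068937 − 0.000011199)/0.0025200 = 0.269.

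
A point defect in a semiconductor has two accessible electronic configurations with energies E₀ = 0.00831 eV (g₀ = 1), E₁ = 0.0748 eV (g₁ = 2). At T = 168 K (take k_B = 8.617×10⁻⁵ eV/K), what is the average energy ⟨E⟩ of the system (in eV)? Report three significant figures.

0.00963 eV

k_BT = 8.617×10⁻⁵ × 168 K = 0.014477 eV.
Eᵢ/kT = 0.57401, 5.1668.
Z = Σ gᵢe^(−Eᵢ/kT) = 1·e^(−0.57401) + 2·e^(−5.1668) = 0.56326 + 0.011406 = 0.57467.
⟨E⟩ = Σ Eᵢ gᵢe^(−Eᵢ/kT) / Z = (0.00831·0.56326 + 0.0748·0.011406) / 0.57467 = 0.00963 eV.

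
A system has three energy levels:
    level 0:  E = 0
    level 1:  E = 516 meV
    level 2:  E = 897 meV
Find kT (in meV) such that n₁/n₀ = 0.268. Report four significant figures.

391.9 meV

n₁/n₀ = exp[−(E₁−E₀)/kT] = 0.268.
⇒ (E₁−E₀)/kT = ln(1/0.268) = ln(3.73134) = 1.31677.
kT = 516 meV / 1.31677 = 391.9 meV.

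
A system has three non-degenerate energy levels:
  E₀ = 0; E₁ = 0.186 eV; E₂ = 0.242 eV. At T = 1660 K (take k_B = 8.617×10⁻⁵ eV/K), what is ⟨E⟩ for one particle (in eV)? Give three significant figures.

0.0654 eV

k_BT = 8.617×10⁻⁵ × 1660 K = 0.14304 eV.
Eᵢ/kT = 0, 1.3003, 1.6918.
Z = Σ e^(−Eᵢ/kT) = e^(−0) + e^(−1.3003) + e^(−1.6918) = 1.0000 + 0.27245 + 0.18419 = 1.4566.
⟨E⟩ = Σ Eᵢ e^(−Eᵢ/kT) / Z = (0·1.0000 + 0.186·0.27245 + 0.242·0.18419) / 1.4566 = 0.0654 eV.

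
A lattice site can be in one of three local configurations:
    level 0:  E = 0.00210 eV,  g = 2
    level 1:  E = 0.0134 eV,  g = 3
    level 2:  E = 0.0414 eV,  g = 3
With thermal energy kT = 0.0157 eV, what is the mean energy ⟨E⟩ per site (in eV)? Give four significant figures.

0.009157 eV

Eᵢ/kT = 0.133758, 0.853503, 2.63694.
Z = Σ gᵢe^(−Eᵢ/kT) = 2·e^(−0.133758) + 3·e^(−0.853503) + 3·e^(−2.63694) = 1.74960 + 1.27776 + 0.214740 = 3.24210.
⟨E⟩ = Σ Eᵢ gᵢe^(−Eᵢ/kT) / Z = (0.00210·1.74960 + 0.0134·1.27776 + 0.0414·0.214740) / 3.24210 = 0.009157 eV.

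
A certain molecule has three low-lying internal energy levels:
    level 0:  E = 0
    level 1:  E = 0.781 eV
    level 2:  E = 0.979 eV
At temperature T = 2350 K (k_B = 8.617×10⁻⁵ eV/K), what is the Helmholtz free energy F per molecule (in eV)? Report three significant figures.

k_BT = 8.617×10⁻⁵ × 2350 K = 0.20250 eV.
Eᵢ/kT = 0, 3.8568, 4.8346.
Z = Σ e^(−Eᵢ/kT) = e^(−0) + e^(−3.8568) + e^(−4.8346) = 1.0000 + 0.021136 + 0.0079499 = 1.0291.
F = −kT ln Z = −0.20250 × ln(1.0291) = −0.20250 × 0.028685 = -0.00581 eV.

-0.00581 eV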